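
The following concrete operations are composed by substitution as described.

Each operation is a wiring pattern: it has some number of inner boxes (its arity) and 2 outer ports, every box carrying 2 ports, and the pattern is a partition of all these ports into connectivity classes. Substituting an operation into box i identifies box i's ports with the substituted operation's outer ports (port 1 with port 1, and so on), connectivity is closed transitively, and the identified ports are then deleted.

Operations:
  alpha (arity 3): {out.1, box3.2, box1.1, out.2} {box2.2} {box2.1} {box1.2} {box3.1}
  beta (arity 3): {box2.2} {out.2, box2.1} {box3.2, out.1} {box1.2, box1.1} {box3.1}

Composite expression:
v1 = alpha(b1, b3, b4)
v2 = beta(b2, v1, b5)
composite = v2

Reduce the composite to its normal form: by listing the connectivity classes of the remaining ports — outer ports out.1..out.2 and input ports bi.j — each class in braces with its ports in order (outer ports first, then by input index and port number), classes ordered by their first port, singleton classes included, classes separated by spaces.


{out.1, b5.2} {out.2, b1.1, b4.2} {b1.2} {b2.1, b2.2} {b3.1} {b3.2} {b4.1} {b5.1}

Treat the ports identified at beta as solder joints: merge, then drop.
stage alpha: inputs (b1, b3, b4), connectivity {out.1, out.2, b1.1, b4.2} {b1.2} {b3.1} {b3.2} {b4.1}, out.j its boundary
stage beta: inputs (b2, b1, b3, b4, b5), connectivity {out.1, b5.2} {out.2, b1.1, b4.2} {b1.2} {b2.1, b2.2} {b3.1} {b3.2} {b4.1} {b5.1}, out.j its boundary


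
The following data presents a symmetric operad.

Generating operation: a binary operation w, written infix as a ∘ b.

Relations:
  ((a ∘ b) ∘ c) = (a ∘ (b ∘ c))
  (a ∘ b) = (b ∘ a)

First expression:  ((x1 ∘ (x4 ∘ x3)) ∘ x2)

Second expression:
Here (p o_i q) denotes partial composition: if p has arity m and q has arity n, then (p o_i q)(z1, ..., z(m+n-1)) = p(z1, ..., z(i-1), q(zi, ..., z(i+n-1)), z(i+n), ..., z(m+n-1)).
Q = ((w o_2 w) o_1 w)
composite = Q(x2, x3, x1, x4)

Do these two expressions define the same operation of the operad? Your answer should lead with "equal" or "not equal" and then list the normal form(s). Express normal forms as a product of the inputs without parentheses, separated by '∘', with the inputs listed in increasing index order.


equal; the common form is x1 ∘ x2 ∘ x3 ∘ x4

The first expression reduces to x1 ∘ x2 ∘ x3 ∘ x4
The second expression reduces to x1 ∘ x2 ∘ x3 ∘ x4
The forms coincide; equal.


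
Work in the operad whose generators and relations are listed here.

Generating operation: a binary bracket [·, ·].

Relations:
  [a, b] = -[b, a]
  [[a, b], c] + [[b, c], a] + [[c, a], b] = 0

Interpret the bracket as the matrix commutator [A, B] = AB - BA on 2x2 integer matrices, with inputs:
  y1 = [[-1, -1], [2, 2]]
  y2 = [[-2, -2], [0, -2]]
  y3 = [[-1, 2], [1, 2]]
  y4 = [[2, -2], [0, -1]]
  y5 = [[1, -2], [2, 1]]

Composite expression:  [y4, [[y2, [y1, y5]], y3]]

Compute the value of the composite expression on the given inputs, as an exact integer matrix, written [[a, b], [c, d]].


[[-48, -40], [-72, 48]]

[y1, y5] = [[2, 6], [6, -2]]
[y2, [y1, y5]] = [[-12, 8], [0, 12]]
[[y2, [y1, y5]], y3] = [[8, -24], [24, -8]]
[y4, [[y2, [y1, y5]], y3]] = [[-48, -40], [-72, 48]]


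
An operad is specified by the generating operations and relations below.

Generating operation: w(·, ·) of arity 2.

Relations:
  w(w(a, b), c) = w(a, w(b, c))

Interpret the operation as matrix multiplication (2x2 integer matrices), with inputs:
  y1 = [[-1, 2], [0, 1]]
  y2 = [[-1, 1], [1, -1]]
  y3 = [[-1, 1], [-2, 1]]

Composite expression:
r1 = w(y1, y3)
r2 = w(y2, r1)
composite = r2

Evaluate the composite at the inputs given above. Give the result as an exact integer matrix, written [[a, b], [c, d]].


[[1, 0], [-1, 0]]

w(y1, y3) = [[-3, 1], [-2, 1]]
w(y2, w(y1, y3)) = [[1, 0], [-1, 0]]


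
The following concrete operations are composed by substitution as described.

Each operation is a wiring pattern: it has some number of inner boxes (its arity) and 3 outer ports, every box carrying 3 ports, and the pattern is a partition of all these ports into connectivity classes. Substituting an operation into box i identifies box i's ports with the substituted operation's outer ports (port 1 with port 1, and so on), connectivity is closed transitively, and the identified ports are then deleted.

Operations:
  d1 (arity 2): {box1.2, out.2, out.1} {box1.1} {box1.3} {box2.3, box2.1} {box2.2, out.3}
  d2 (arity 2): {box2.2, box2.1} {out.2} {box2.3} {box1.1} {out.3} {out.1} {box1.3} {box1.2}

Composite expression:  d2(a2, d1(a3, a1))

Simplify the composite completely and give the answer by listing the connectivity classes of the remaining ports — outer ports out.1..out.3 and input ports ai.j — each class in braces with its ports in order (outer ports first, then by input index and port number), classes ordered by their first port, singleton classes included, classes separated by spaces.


{out.1} {out.2} {out.3} {a1.1, a1.3} {a1.2} {a2.1} {a2.2} {a2.3} {a3.1} {a3.2} {a3.3}


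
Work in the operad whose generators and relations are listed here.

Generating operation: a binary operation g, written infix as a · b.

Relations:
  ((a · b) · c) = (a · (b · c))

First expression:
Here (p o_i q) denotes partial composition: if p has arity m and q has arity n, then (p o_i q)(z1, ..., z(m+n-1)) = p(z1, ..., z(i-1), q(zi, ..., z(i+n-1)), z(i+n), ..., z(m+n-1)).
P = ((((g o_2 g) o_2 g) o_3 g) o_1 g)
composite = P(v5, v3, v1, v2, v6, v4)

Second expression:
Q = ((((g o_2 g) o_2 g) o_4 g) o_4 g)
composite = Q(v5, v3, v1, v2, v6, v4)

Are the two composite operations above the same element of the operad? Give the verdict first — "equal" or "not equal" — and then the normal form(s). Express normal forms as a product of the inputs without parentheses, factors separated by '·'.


equal — both sides give v5 · v3 · v1 · v2 · v6 · v4

The first composite normalizes to v5 · v3 · v1 · v2 · v6 · v4
The second composite normalizes to v5 · v3 · v1 · v2 · v6 · v4
The normal forms match — equal.


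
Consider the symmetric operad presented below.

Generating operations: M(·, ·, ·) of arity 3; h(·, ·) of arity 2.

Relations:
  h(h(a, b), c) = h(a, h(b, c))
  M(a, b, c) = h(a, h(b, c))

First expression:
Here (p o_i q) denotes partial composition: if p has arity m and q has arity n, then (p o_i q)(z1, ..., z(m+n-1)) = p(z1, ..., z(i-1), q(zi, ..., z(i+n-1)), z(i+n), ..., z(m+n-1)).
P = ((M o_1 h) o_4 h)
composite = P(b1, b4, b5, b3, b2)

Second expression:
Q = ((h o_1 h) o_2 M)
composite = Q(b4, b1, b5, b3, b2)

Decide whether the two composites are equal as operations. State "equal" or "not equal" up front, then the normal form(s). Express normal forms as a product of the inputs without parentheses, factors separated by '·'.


not equal; first: b1 · b4 · b5 · b3 · b2; second: b4 · b1 · b5 · b3 · b2

The first expression reduces to b1 · b4 · b5 · b3 · b2
The second expression reduces to b4 · b1 · b5 · b3 · b2
The forms do not match — not equal.


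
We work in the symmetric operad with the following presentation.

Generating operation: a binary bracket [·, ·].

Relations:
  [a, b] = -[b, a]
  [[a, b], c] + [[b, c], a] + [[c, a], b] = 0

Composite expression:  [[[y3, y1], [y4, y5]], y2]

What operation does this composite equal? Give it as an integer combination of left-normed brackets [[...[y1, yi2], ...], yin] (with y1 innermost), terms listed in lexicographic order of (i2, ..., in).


A multilinear Lie element is pinned by y1-initial words (y1 innermost).
Composite bracket: [[[y3, y1], [y4, y5]], y2]
Full expansion: 16 signed words from ab - ba (2^4 = 16).
Keep just the words that open with y1:
  from y1y3y4y5y2, sign -1: term -[[[[y1, y3], y4], y5], y2]
  from y1y3y5y4y2, sign +1: term +[[[[y1, y3], y5], y4], y2]

-[[[[y1, y3], y4], y5], y2] + [[[[y1, y3], y5], y4], y2]


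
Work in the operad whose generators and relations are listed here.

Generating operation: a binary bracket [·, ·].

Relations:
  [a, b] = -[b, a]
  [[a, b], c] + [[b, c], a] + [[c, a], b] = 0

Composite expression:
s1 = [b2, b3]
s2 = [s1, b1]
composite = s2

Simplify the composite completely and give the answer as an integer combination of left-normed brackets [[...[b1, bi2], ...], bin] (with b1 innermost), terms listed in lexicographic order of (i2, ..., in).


-[[b1, b2], b3] + [[b1, b3], b2]


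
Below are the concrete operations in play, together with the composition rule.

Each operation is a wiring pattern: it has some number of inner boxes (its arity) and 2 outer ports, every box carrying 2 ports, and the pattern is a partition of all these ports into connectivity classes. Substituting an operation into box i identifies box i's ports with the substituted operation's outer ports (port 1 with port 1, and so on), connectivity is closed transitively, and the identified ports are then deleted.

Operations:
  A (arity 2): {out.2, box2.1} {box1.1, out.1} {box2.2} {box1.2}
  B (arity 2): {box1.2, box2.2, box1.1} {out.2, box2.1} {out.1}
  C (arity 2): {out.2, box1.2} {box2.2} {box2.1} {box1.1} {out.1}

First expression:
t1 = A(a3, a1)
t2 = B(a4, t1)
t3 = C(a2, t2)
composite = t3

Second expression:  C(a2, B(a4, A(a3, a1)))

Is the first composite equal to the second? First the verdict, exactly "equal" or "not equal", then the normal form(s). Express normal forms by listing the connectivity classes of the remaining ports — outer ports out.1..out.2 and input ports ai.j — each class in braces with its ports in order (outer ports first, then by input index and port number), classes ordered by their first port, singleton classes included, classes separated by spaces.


The first expression reduces to {out.1} {out.2, a2.2} {a1.1, a4.1, a4.2} {a1.2} {a2.1} {a3.1} {a3.2}
The second expression reduces to {out.1} {out.2, a2.2} {a1.1, a4.1, a4.2} {a1.2} {a2.1} {a3.1} {a3.2}
Same normal form: equal.

equal; both compose to {out.1} {out.2, a2.2} {a1.1, a4.1, a4.2} {a1.2} {a2.1} {a3.1} {a3.2}


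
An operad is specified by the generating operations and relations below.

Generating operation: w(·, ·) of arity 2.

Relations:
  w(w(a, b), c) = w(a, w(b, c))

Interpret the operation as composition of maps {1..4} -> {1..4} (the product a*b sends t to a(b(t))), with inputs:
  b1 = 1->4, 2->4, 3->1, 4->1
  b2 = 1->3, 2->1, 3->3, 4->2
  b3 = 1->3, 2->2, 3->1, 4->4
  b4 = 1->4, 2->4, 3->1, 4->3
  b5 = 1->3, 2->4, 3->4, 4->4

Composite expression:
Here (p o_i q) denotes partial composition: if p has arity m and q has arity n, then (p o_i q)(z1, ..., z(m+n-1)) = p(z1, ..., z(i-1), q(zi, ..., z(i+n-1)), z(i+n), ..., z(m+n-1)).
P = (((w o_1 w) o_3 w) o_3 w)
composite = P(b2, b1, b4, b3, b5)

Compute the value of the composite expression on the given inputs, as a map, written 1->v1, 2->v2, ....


1->3, 2->3, 3->3, 4->3

w(b2, b1) = 1->2, 2->2, 3->3, 4->3
w(b4, b3) = 1->1, 2->4, 3->4, 4->3
w(w(b4, b3), b5) = 1->4, 2->3, 3->3, 4->3
w(w(b2, b1), w(w(b4, b3), b5)) = 1->3, 2->3, 3->3, 4->3


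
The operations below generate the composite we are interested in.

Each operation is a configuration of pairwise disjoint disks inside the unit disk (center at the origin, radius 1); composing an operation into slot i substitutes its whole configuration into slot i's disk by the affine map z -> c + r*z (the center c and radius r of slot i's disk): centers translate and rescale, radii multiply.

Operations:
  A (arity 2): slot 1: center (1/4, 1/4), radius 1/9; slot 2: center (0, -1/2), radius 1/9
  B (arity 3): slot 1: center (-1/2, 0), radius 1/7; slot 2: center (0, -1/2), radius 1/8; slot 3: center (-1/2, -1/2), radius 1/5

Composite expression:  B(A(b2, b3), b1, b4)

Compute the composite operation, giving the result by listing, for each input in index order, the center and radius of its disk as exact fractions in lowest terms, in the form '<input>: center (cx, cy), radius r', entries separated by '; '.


b1: center (0, -1/2), radius 1/8; b2: center (-13/28, 1/28), radius 1/63; b3: center (-1/2, -1/14), radius 1/63; b4: center (-1/2, -1/2), radius 1/5

Nesting under B composes maps z -> c + r*z down each b-path.
tracing b2 down its 2-map path: center (-13/28, 1/28), radius 1/63
tracing b3 down its 2-map path: center (-1/2, -1/14), radius 1/63
tracing b1 down its 1-map path: center (0, -1/2), radius 1/8
tracing b4 down its 1-map path: center (-1/2, -1/2), radius 1/5


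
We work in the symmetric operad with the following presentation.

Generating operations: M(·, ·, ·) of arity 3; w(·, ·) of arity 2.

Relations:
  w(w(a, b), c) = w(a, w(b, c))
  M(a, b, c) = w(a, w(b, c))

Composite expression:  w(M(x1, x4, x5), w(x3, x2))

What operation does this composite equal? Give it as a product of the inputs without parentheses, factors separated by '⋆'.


x1 ⋆ x4 ⋆ x5 ⋆ x3 ⋆ x2

The w-tree's shape is irrelevant; the x-reading-order decides.
M(x1, x4, x5) reduces to x1 ⋆ x4 ⋆ x5
w(x3, x2) reduces to x3 ⋆ x2
w(M(x1, x4, x5), w(x3, x2)) reduces to x1 ⋆ x4 ⋆ x5 ⋆ x3 ⋆ x2


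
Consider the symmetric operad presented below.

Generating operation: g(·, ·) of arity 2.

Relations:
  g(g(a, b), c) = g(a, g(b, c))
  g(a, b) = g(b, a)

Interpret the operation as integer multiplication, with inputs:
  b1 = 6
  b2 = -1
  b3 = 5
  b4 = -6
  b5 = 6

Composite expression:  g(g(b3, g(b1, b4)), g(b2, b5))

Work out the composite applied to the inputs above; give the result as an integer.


1080

g(b1, b4) = -36
g(b3, g(b1, b4)) = -180
g(b2, b5) = -6
g(g(b3, g(b1, b4)), g(b2, b5)) = 1080


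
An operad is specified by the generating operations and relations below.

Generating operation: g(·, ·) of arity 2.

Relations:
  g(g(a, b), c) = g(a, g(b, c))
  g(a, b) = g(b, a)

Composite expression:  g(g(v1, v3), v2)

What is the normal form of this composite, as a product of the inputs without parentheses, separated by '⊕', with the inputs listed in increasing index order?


v1 ⊕ v2 ⊕ v3


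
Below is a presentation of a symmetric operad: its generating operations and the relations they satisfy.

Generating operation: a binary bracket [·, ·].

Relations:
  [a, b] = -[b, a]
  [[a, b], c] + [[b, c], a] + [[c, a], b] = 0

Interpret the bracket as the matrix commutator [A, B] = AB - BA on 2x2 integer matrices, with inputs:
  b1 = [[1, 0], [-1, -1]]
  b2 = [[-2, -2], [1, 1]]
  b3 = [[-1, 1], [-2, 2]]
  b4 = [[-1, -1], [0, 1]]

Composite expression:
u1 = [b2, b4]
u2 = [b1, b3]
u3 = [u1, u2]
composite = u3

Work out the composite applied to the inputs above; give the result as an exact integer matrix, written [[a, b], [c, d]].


[b2, b4] = [[1, -1], [-2, -1]]
[b1, b3] = [[1, 2], [7, -1]]
[[b2, b4], [b1, b3]] = [[-3, 6], [-18, 3]]

[[-3, 6], [-18, 3]]


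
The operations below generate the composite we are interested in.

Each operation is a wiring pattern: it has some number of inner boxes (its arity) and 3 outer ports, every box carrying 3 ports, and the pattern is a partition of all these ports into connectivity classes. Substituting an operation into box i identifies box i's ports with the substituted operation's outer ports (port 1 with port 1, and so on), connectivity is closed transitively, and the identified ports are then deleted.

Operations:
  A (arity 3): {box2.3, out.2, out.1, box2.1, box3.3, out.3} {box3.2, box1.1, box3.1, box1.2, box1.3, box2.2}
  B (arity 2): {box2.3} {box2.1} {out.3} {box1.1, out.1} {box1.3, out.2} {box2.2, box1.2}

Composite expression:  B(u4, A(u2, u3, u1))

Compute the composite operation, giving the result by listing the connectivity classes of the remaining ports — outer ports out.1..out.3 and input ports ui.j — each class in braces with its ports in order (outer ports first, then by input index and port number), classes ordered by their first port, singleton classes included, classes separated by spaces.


{out.1, u4.1} {out.2, u4.3} {out.3} {u1.1, u1.2, u2.1, u2.2, u2.3, u3.2} {u1.3, u3.1, u3.3, u4.2}

Connectivity passes through glued B-boundaries; trace each wire chain.
after A, the pattern on (u2, u3, u1) reads {out.1, out.2, out.3, u1.3, u3.1, u3.3} {u1.1, u1.2, u2.1, u2.2, u2.3, u3.2} (out.j = its outer ports)
after B, the pattern on (u4, u2, u3, u1) reads {out.1, u4.1} {out.2, u4.3} {out.3} {u1.1, u1.2, u2.1, u2.2, u2.3, u3.2} {u1.3, u3.1, u3.3, u4.2} (out.j = its outer ports)


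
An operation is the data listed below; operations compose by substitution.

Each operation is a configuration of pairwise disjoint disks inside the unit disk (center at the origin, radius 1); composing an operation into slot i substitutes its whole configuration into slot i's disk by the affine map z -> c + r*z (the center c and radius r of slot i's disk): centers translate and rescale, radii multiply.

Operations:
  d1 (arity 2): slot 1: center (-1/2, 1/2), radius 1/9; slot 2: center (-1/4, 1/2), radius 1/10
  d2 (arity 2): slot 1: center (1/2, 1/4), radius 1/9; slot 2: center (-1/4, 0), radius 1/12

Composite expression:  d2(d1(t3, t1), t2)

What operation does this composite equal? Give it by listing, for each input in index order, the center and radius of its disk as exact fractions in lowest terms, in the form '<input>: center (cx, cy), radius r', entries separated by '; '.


Affine substitution under d2: radii multiply and t-centers shift.
input t3: applying the 2 nested substitutions gives center (4/9, 11/36), radius 1/81
input t1: applying the 2 nested substitutions gives center (17/36, 11/36), radius 1/90
input t2: applying the 1 nested substitution gives center (-1/4, 0), radius 1/12

t1: center (17/36, 11/36), radius 1/90; t2: center (-1/4, 0), radius 1/12; t3: center (4/9, 11/36), radius 1/81


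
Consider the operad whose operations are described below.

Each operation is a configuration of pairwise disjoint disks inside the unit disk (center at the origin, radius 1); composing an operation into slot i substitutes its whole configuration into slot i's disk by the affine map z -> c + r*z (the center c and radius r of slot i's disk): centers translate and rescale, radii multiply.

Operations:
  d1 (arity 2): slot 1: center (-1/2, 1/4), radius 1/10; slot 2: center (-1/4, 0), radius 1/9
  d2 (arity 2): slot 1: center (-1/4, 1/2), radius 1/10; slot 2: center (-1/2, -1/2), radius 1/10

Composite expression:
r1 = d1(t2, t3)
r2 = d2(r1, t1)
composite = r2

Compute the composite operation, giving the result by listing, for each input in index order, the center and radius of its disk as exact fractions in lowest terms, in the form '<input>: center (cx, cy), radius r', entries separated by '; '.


Affine substitution under d2: radii multiply and t-centers shift.
for t2, the 2-step affine chain lands on center (-3/10, 21/40), radius 1/100
for t3, the 2-step affine chain lands on center (-11/40, 1/2), radius 1/90
for t1, the 1-step affine chain lands on center (-1/2, -1/2), radius 1/10

t1: center (-1/2, -1/2), radius 1/10; t2: center (-3/10, 21/40), radius 1/100; t3: center (-11/40, 1/2), radius 1/90


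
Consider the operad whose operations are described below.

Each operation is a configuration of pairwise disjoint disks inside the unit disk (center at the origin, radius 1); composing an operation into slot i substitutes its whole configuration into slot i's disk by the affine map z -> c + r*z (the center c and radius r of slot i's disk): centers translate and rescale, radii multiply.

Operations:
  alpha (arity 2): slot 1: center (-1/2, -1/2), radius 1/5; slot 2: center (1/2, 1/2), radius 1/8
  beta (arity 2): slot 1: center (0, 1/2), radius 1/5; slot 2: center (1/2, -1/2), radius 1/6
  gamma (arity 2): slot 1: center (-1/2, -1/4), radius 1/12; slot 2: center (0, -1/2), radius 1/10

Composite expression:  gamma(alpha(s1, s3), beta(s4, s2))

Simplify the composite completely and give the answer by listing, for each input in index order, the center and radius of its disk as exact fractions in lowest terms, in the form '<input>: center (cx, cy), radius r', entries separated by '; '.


s1: center (-13/24, -7/24), radius 1/60; s2: center (1/20, -11/20), radius 1/60; s3: center (-11/24, -5/24), radius 1/96; s4: center (0, -9/20), radius 1/50

Nesting under gamma composes maps z -> c + r*z down each s-path.
s1 passes through 2 substitutions, ending at center (-13/24, -7/24), radius 1/60
s3 passes through 2 substitutions, ending at center (-11/24, -5/24), radius 1/96
s4 passes through 2 substitutions, ending at center (0, -9/20), radius 1/50
s2 passes through 2 substitutions, ending at center (1/20, -11/20), radius 1/60


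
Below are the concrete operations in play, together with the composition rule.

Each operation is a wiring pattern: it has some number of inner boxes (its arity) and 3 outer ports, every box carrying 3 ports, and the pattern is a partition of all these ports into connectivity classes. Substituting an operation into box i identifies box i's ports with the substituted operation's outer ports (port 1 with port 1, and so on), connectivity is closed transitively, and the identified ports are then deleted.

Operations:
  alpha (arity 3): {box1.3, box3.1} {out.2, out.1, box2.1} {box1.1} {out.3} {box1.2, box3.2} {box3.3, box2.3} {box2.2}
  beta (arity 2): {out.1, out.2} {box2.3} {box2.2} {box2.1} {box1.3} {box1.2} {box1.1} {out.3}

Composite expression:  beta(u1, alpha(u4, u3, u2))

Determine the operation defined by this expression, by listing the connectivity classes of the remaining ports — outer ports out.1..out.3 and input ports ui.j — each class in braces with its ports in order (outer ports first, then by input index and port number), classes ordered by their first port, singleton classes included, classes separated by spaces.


{out.1, out.2} {out.3} {u1.1} {u1.2} {u1.3} {u2.1, u4.3} {u2.2, u4.2} {u2.3, u3.3} {u3.1} {u3.2} {u4.1}

Two ports join when wires chain via beta-identified ports.
stage alpha: inputs (u4, u3, u2), connectivity {out.1, out.2, u3.1} {out.3} {u2.1, u4.3} {u2.2, u4.2} {u2.3, u3.3} {u3.2} {u4.1}, out.j its boundary
stage beta: inputs (u1, u4, u3, u2), connectivity {out.1, out.2} {out.3} {u1.1} {u1.2} {u1.3} {u2.1, u4.3} {u2.2, u4.2} {u2.3, u3.3} {u3.1} {u3.2} {u4.1}, out.j its boundary


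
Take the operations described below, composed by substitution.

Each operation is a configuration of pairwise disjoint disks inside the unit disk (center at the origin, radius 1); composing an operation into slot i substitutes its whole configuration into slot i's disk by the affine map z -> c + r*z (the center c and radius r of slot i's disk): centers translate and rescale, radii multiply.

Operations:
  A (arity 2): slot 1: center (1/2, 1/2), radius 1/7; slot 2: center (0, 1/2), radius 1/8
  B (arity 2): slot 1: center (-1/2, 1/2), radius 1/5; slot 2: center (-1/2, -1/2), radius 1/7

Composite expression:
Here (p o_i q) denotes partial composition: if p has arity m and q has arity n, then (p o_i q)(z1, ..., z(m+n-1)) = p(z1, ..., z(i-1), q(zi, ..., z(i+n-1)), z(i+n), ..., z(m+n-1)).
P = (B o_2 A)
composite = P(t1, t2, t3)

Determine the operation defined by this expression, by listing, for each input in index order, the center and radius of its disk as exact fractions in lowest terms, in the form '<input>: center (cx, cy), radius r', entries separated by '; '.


t1: center (-1/2, 1/2), radius 1/5; t2: center (-3/7, -3/7), radius 1/49; t3: center (-1/2, -3/7), radius 1/56

Follow each t-input down from B: c' goes to c + r*c', radius to r*r'.
for t1, the 1-step affine chain lands on center (-1/2, 1/2), radius 1/5
for t2, the 2-step affine chain lands on center (-3/7, -3/7), radius 1/49
for t3, the 2-step affine chain lands on center (-1/2, -3/7), radius 1/56


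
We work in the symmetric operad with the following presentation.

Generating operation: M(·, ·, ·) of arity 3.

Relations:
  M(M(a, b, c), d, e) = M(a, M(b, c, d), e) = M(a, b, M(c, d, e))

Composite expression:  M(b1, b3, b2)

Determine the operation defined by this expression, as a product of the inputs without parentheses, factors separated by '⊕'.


b1 ⊕ b3 ⊕ b2

The M-tree's shape is irrelevant; the b-reading-order decides.
M(b1, b3, b2) flattens to b1 ⊕ b3 ⊕ b2


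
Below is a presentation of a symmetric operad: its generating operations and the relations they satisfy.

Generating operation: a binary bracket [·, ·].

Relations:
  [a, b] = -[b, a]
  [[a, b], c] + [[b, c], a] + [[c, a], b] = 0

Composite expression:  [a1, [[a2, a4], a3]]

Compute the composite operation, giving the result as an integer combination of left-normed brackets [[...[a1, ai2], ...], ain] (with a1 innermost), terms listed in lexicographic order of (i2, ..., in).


[[[a1, a2], a4], a3] - [[[a1, a3], a2], a4] + [[[a1, a3], a4], a2] - [[[a1, a4], a2], a3]

Antisymmetry and Jacobi reduce to a1-anchored left-normed brackets.
Composite bracket: [a1, [[a2, a4], a3]]
The bracket unfolds into 8 signed words via [a, b] = ab - ba (2^3 = 8).
Collect the words opening with a1:
  from a1a2a4a3, sign +1: term +[[[a1, a2], a4], a3]
  from a1a3a2a4, sign -1: term -[[[a1, a3], a2], a4]
  from a1a3a4a2, sign +1: term +[[[a1, a3], a4], a2]
  from a1a4a2a3, sign -1: term -[[[a1, a4], a2], a3]


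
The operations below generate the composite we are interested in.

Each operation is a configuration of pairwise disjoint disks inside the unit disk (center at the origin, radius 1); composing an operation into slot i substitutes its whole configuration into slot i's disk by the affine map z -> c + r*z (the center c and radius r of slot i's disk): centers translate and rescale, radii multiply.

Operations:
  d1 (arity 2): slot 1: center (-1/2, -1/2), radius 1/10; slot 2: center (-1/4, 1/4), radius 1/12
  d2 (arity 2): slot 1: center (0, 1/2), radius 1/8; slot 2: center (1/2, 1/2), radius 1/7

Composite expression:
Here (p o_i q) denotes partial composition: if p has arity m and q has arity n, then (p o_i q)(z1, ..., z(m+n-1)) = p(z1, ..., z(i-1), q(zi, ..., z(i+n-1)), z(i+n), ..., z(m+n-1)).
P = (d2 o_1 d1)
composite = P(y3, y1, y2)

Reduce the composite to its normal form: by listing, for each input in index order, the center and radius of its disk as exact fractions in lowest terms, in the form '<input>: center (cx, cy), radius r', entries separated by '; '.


y1: center (-1/32, 17/32), radius 1/96; y2: center (1/2, 1/2), radius 1/7; y3: center (-1/16, 7/16), radius 1/80

Only the slot chain above each y matters under d2; compose those maps.
input y3: composing its 2 substitution steps yields center (-1/16, 7/16), radius 1/80
input y1: composing its 2 substitution steps yields center (-1/32, 17/32), radius 1/96
input y2: composing its 1 substitution step yields center (1/2, 1/2), radius 1/7


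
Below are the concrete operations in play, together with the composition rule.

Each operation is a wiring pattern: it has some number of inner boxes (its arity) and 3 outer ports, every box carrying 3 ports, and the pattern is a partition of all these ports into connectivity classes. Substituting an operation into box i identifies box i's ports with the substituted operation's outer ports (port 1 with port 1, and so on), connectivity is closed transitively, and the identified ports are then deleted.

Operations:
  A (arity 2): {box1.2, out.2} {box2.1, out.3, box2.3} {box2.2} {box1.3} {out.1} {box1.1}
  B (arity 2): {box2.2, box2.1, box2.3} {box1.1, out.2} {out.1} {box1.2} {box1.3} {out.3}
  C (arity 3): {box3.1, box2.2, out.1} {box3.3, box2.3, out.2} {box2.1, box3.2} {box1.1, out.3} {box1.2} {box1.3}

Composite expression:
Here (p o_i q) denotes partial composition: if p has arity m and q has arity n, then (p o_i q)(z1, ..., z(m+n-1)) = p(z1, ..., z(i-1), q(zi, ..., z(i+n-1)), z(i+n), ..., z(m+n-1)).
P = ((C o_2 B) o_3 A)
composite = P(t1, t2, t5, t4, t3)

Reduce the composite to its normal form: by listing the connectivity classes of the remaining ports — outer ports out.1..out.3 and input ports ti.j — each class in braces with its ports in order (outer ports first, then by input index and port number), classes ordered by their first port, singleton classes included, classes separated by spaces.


{out.1, t2.1, t3.1} {out.2, t3.3} {out.3, t1.1} {t1.2} {t1.3} {t2.2} {t2.3} {t3.2} {t4.1, t4.3, t5.2} {t4.2} {t5.1} {t5.3}

Two ports join when wires chain via C-identified ports.
through A, on inputs (t5, t4): {out.1} {out.2, t5.2} {out.3, t4.1, t4.3} {t4.2} {t5.1} {t5.3} (out.j = stage outer ports)
through B, on inputs (t2, t5, t4): {out.1} {out.2, t2.1} {out.3} {t2.2} {t2.3} {t4.1, t4.3, t5.2} {t4.2} {t5.1} {t5.3} (out.j = stage outer ports)
through C, on inputs (t1, t2, t5, t4, t3): {out.1, t2.1, t3.1} {out.2, t3.3} {out.3, t1.1} {t1.2} {t1.3} {t2.2} {t2.3} {t3.2} {t4.1, t4.3, t5.2} {t4.2} {t5.1} {t5.3} (out.j = stage outer ports)


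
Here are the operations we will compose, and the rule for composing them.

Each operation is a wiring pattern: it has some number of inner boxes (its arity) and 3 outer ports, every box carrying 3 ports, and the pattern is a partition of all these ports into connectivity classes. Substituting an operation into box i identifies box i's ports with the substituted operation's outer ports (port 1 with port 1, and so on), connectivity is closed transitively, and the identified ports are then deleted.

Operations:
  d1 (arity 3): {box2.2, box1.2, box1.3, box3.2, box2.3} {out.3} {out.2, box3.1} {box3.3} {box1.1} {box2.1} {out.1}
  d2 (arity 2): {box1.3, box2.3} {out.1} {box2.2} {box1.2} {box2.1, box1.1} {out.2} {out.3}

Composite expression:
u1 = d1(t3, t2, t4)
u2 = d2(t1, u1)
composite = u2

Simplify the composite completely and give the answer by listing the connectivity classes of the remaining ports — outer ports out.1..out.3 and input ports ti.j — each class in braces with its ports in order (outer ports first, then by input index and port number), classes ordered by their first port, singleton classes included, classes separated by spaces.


{out.1} {out.2} {out.3} {t1.1} {t1.2} {t1.3} {t2.1} {t2.2, t2.3, t3.2, t3.3, t4.2} {t3.1} {t4.1} {t4.3}

Treat the ports identified at d2 as solder joints: merge, then drop.
composing d1 on (t3, t2, t4), with out.j its own outer ports: {out.1} {out.2, t4.1} {out.3} {t2.1} {t2.2, t2.3, t3.2, t3.3, t4.2} {t3.1} {t4.3}
composing d2 on (t1, t3, t2, t4), with out.j its own outer ports: {out.1} {out.2} {out.3} {t1.1} {t1.2} {t1.3} {t2.1} {t2.2, t2.3, t3.2, t3.3, t4.2} {t3.1} {t4.1} {t4.3}


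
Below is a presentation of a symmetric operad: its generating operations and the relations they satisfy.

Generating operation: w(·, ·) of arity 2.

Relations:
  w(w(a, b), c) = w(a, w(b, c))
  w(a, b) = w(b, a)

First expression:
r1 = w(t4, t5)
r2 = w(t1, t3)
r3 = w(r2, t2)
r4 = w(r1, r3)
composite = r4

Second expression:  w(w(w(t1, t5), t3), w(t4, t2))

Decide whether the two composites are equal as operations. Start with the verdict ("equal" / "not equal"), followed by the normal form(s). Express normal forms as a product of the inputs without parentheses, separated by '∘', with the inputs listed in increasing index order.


equal — both sides give t1 ∘ t2 ∘ t3 ∘ t4 ∘ t5

The first expression, normalized: t1 ∘ t2 ∘ t3 ∘ t4 ∘ t5
The second expression, normalized: t1 ∘ t2 ∘ t3 ∘ t4 ∘ t5
Both agree, so they are equal.


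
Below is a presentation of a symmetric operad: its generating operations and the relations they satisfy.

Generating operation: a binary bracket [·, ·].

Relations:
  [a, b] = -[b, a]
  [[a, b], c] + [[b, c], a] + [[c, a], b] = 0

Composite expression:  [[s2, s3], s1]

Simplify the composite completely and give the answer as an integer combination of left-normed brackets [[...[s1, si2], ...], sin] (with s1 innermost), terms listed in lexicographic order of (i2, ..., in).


In the tensor algebra, words opening s1 carry the s1-anchored form.
Composite bracket: [[s2, s3], s1]
Expanding via [a, b] = ab - ba: 4 signed words (2^2 = 4).
Coefficients come from the s1-initial words:
  s1s2s3 (sign -1) contributes -[[s1, s2], s3]
  s1s3s2 (sign +1) contributes +[[s1, s3], s2]

-[[s1, s2], s3] + [[s1, s3], s2]


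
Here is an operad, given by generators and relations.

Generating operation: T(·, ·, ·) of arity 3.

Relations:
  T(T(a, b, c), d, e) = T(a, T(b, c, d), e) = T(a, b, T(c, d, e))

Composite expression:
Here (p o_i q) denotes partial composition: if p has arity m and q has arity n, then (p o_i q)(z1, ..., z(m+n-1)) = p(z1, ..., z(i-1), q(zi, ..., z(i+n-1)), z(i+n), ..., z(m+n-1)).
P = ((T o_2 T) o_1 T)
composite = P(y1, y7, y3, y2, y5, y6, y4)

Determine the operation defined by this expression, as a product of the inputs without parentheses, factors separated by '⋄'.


The T-tree's shape is irrelevant; the y-reading-order decides.
T(y1, y7, y3) collapses to y1 ⋄ y7 ⋄ y3
T(y2, y5, y6) collapses to y2 ⋄ y5 ⋄ y6
T(T(y1, y7, y3), T(y2, y5, y6), y4) collapses to y1 ⋄ y7 ⋄ y3 ⋄ y2 ⋄ y5 ⋄ y6 ⋄ y4

y1 ⋄ y7 ⋄ y3 ⋄ y2 ⋄ y5 ⋄ y6 ⋄ y4


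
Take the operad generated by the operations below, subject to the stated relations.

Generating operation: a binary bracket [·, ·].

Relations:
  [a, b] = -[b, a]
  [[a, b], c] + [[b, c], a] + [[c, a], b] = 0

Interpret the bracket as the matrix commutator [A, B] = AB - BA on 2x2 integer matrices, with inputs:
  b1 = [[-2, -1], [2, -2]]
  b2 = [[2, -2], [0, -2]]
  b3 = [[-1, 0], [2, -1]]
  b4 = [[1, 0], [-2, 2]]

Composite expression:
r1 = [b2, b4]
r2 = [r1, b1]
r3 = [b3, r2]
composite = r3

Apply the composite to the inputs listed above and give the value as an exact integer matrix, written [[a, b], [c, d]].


[[16, 0], [16, -16]]

[b2, b4] = [[4, -2], [8, -4]]
[[b2, b4], b1] = [[4, -8], [-16, -4]]
[b3, [[b2, b4], b1]] = [[16, 0], [16, -16]]


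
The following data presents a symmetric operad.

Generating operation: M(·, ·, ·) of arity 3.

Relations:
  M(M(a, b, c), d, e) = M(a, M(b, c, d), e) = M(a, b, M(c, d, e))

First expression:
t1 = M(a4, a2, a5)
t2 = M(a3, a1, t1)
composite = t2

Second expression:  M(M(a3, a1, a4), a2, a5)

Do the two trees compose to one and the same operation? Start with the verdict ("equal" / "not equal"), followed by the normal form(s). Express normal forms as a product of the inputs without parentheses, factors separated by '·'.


The first composite normalizes to a3 · a1 · a4 · a2 · a5
The second composite normalizes to a3 · a1 · a4 · a2 · a5
One common form — equal.

equal; the common form is a3 · a1 · a4 · a2 · a5


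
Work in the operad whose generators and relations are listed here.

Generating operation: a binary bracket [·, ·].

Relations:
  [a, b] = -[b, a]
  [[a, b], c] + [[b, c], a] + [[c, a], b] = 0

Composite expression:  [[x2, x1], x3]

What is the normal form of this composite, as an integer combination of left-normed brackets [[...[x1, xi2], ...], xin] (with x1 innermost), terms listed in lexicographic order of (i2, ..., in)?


-[[x1, x2], x3]

In the tensor algebra, words opening x1 carry the x1-anchored form.
Composite bracket: [[x2, x1], x3]
Applying ab - ba throughout gives 4 signed words (2^2 = 4).
Words beginning with x1 determine it all:
  word x1x2x3 has sign -1, contributing -[[x1, x2], x3]


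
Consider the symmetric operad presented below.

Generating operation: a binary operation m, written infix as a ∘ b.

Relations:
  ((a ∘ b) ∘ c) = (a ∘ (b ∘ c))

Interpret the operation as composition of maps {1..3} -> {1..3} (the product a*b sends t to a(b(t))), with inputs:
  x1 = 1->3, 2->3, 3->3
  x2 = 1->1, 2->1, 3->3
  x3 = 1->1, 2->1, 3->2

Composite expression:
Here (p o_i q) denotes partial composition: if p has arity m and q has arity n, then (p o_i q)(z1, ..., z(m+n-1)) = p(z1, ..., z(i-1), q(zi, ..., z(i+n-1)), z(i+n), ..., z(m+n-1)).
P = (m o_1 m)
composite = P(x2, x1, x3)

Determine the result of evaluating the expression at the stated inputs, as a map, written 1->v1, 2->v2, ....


1->3, 2->3, 3->3


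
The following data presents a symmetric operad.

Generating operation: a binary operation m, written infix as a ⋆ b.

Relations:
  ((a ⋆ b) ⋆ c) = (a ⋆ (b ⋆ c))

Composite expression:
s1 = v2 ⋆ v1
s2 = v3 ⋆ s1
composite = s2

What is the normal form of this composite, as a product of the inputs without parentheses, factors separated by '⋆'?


v3 ⋆ v2 ⋆ v1

Key point: m is associative — brackets drop, the v-order remains.
(v2 ⋆ v1) unparenthesizes to v2 ⋆ v1
(v3 ⋆ (v2 ⋆ v1)) unparenthesizes to v3 ⋆ v2 ⋆ v1


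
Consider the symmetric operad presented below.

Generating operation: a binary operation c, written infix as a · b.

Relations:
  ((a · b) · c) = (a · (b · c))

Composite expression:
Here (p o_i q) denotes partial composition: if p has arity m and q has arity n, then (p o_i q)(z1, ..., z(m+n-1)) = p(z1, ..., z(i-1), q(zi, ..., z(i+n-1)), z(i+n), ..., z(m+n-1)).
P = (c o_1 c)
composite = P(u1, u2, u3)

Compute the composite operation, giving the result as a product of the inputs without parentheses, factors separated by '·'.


Under associativity of c, the answer is the u's in reading order.
(u1 · u2) collapses to u1 · u2
((u1 · u2) · u3) collapses to u1 · u2 · u3

u1 · u2 · u3


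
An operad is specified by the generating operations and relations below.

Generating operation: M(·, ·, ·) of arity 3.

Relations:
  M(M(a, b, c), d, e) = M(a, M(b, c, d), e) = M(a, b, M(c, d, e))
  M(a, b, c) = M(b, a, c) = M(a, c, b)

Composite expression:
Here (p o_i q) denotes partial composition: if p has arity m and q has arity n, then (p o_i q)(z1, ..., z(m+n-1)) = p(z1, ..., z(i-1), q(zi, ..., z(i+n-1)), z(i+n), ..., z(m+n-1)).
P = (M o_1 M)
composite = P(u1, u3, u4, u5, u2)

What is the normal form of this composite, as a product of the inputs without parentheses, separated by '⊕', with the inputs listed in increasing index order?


Reordering under M is free, so list the u-inputs canonically.
M(u1, u3, u4) collapses to u1 ⊕ u3 ⊕ u4
M(M(u1, u3, u4), u5, u2) collapses to u1 ⊕ u3 ⊕ u4 ⊕ u5 ⊕ u2
sorting the factors by input index: u1 ⊕ u2 ⊕ u3 ⊕ u4 ⊕ u5

u1 ⊕ u2 ⊕ u3 ⊕ u4 ⊕ u5


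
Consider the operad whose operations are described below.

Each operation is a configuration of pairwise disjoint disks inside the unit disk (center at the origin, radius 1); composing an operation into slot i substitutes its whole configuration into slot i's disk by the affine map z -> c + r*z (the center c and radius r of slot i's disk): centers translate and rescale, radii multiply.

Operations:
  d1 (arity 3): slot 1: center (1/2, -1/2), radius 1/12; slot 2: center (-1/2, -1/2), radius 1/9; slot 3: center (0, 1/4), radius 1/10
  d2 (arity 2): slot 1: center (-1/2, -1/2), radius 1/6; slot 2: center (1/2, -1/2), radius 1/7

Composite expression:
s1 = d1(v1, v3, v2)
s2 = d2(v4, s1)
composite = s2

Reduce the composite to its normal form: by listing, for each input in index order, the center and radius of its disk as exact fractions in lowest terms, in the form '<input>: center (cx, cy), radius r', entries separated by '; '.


v1: center (4/7, -4/7), radius 1/84; v2: center (1/2, -13/28), radius 1/70; v3: center (3/7, -4/7), radius 1/63; v4: center (-1/2, -1/2), radius 1/6

Nesting under d2 composes maps z -> c + r*z down each v-path.
v4 passes through 1 substitution, ending at center (-1/2, -1/2), radius 1/6
v1 passes through 2 substitutions, ending at center (4/7, -4/7), radius 1/84
v3 passes through 2 substitutions, ending at center (3/7, -4/7), radius 1/63
v2 passes through 2 substitutions, ending at center (1/2, -13/28), radius 1/70


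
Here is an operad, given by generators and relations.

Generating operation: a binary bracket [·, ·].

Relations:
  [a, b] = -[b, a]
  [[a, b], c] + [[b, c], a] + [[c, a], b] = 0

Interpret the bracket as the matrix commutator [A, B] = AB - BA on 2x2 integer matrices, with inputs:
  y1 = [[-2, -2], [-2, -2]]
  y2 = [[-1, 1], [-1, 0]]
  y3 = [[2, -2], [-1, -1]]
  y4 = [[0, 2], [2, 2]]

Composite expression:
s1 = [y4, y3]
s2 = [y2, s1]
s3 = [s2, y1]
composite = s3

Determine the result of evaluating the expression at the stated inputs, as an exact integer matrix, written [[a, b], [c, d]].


[[4, -8], [8, -4]]

[y4, y3] = [[2, -2], [4, -2]]
[y2, [y4, y3]] = [[2, -2], [0, -2]]
[[y2, [y4, y3]], y1] = [[4, -8], [8, -4]]
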